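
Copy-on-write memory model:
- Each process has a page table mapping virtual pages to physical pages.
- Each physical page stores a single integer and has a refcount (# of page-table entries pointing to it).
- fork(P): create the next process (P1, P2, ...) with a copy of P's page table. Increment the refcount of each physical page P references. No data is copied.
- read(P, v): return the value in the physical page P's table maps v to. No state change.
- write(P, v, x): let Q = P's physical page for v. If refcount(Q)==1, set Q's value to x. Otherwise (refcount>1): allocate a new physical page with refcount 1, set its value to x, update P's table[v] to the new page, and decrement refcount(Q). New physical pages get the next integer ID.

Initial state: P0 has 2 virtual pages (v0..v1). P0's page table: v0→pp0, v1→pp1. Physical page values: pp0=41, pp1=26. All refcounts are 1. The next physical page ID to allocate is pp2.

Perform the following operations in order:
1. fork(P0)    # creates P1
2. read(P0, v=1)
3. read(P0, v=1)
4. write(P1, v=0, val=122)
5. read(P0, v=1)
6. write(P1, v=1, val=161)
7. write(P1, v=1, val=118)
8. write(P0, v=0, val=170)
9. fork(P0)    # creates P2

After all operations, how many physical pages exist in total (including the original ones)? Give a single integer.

Answer: 4

Derivation:
Op 1: fork(P0) -> P1. 2 ppages; refcounts: pp0:2 pp1:2
Op 2: read(P0, v1) -> 26. No state change.
Op 3: read(P0, v1) -> 26. No state change.
Op 4: write(P1, v0, 122). refcount(pp0)=2>1 -> COPY to pp2. 3 ppages; refcounts: pp0:1 pp1:2 pp2:1
Op 5: read(P0, v1) -> 26. No state change.
Op 6: write(P1, v1, 161). refcount(pp1)=2>1 -> COPY to pp3. 4 ppages; refcounts: pp0:1 pp1:1 pp2:1 pp3:1
Op 7: write(P1, v1, 118). refcount(pp3)=1 -> write in place. 4 ppages; refcounts: pp0:1 pp1:1 pp2:1 pp3:1
Op 8: write(P0, v0, 170). refcount(pp0)=1 -> write in place. 4 ppages; refcounts: pp0:1 pp1:1 pp2:1 pp3:1
Op 9: fork(P0) -> P2. 4 ppages; refcounts: pp0:2 pp1:2 pp2:1 pp3:1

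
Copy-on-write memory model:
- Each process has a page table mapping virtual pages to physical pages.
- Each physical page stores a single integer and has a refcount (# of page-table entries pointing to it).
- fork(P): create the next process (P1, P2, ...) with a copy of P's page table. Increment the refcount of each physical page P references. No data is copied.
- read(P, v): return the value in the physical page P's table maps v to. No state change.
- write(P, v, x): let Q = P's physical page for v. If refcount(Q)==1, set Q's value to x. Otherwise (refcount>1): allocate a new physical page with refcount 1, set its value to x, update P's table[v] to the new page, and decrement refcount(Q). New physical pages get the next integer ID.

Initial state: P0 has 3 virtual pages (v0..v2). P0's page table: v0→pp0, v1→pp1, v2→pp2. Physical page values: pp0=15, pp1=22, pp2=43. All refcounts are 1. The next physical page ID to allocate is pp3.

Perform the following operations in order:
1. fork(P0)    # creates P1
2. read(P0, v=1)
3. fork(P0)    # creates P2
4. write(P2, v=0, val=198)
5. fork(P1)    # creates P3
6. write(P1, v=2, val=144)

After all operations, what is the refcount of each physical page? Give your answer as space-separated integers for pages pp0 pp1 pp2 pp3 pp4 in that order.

Answer: 3 4 3 1 1

Derivation:
Op 1: fork(P0) -> P1. 3 ppages; refcounts: pp0:2 pp1:2 pp2:2
Op 2: read(P0, v1) -> 22. No state change.
Op 3: fork(P0) -> P2. 3 ppages; refcounts: pp0:3 pp1:3 pp2:3
Op 4: write(P2, v0, 198). refcount(pp0)=3>1 -> COPY to pp3. 4 ppages; refcounts: pp0:2 pp1:3 pp2:3 pp3:1
Op 5: fork(P1) -> P3. 4 ppages; refcounts: pp0:3 pp1:4 pp2:4 pp3:1
Op 6: write(P1, v2, 144). refcount(pp2)=4>1 -> COPY to pp4. 5 ppages; refcounts: pp0:3 pp1:4 pp2:3 pp3:1 pp4:1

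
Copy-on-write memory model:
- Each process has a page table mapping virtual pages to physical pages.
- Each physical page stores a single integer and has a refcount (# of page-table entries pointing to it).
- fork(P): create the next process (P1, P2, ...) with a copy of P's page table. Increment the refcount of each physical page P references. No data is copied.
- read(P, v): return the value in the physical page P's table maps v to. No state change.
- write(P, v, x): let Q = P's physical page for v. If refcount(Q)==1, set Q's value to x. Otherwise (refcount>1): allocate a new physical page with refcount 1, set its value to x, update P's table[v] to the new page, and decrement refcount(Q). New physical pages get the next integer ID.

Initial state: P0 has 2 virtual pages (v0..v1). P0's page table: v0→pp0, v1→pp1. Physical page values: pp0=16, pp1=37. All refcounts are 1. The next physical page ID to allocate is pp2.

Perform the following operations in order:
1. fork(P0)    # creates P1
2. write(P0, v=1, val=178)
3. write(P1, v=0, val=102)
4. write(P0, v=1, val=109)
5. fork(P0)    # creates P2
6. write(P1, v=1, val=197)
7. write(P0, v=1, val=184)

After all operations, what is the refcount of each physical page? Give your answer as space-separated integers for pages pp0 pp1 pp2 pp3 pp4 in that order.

Op 1: fork(P0) -> P1. 2 ppages; refcounts: pp0:2 pp1:2
Op 2: write(P0, v1, 178). refcount(pp1)=2>1 -> COPY to pp2. 3 ppages; refcounts: pp0:2 pp1:1 pp2:1
Op 3: write(P1, v0, 102). refcount(pp0)=2>1 -> COPY to pp3. 4 ppages; refcounts: pp0:1 pp1:1 pp2:1 pp3:1
Op 4: write(P0, v1, 109). refcount(pp2)=1 -> write in place. 4 ppages; refcounts: pp0:1 pp1:1 pp2:1 pp3:1
Op 5: fork(P0) -> P2. 4 ppages; refcounts: pp0:2 pp1:1 pp2:2 pp3:1
Op 6: write(P1, v1, 197). refcount(pp1)=1 -> write in place. 4 ppages; refcounts: pp0:2 pp1:1 pp2:2 pp3:1
Op 7: write(P0, v1, 184). refcount(pp2)=2>1 -> COPY to pp4. 5 ppages; refcounts: pp0:2 pp1:1 pp2:1 pp3:1 pp4:1

Answer: 2 1 1 1 1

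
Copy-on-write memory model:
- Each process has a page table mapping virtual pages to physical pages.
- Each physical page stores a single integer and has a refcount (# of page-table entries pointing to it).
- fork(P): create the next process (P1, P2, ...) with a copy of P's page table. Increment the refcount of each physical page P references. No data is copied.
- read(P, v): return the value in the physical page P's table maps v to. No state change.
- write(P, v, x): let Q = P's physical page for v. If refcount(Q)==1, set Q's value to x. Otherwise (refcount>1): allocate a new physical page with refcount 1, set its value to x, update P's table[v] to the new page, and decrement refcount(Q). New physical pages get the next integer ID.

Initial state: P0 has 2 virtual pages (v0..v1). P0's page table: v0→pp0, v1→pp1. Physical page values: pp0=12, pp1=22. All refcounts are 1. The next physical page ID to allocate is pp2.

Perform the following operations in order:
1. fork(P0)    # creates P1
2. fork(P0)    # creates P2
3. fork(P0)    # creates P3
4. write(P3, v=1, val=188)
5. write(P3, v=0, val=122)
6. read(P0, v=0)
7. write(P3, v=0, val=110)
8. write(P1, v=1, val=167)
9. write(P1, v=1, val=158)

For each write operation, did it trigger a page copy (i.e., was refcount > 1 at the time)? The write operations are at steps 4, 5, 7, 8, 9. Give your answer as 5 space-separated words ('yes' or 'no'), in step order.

Op 1: fork(P0) -> P1. 2 ppages; refcounts: pp0:2 pp1:2
Op 2: fork(P0) -> P2. 2 ppages; refcounts: pp0:3 pp1:3
Op 3: fork(P0) -> P3. 2 ppages; refcounts: pp0:4 pp1:4
Op 4: write(P3, v1, 188). refcount(pp1)=4>1 -> COPY to pp2. 3 ppages; refcounts: pp0:4 pp1:3 pp2:1
Op 5: write(P3, v0, 122). refcount(pp0)=4>1 -> COPY to pp3. 4 ppages; refcounts: pp0:3 pp1:3 pp2:1 pp3:1
Op 6: read(P0, v0) -> 12. No state change.
Op 7: write(P3, v0, 110). refcount(pp3)=1 -> write in place. 4 ppages; refcounts: pp0:3 pp1:3 pp2:1 pp3:1
Op 8: write(P1, v1, 167). refcount(pp1)=3>1 -> COPY to pp4. 5 ppages; refcounts: pp0:3 pp1:2 pp2:1 pp3:1 pp4:1
Op 9: write(P1, v1, 158). refcount(pp4)=1 -> write in place. 5 ppages; refcounts: pp0:3 pp1:2 pp2:1 pp3:1 pp4:1

yes yes no yes no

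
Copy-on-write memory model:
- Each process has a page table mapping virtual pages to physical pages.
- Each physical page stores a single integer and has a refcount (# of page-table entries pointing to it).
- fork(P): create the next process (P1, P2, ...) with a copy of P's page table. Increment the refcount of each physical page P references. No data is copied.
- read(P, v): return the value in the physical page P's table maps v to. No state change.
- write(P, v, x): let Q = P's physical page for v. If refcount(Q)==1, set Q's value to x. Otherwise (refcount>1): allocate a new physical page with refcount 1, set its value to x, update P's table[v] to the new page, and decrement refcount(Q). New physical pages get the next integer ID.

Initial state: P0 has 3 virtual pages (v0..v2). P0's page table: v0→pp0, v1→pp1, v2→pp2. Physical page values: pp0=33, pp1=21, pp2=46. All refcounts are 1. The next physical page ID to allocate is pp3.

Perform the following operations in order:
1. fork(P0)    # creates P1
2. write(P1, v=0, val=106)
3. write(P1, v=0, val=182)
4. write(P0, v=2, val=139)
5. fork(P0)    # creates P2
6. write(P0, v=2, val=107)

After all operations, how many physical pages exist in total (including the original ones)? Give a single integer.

Answer: 6

Derivation:
Op 1: fork(P0) -> P1. 3 ppages; refcounts: pp0:2 pp1:2 pp2:2
Op 2: write(P1, v0, 106). refcount(pp0)=2>1 -> COPY to pp3. 4 ppages; refcounts: pp0:1 pp1:2 pp2:2 pp3:1
Op 3: write(P1, v0, 182). refcount(pp3)=1 -> write in place. 4 ppages; refcounts: pp0:1 pp1:2 pp2:2 pp3:1
Op 4: write(P0, v2, 139). refcount(pp2)=2>1 -> COPY to pp4. 5 ppages; refcounts: pp0:1 pp1:2 pp2:1 pp3:1 pp4:1
Op 5: fork(P0) -> P2. 5 ppages; refcounts: pp0:2 pp1:3 pp2:1 pp3:1 pp4:2
Op 6: write(P0, v2, 107). refcount(pp4)=2>1 -> COPY to pp5. 6 ppages; refcounts: pp0:2 pp1:3 pp2:1 pp3:1 pp4:1 pp5:1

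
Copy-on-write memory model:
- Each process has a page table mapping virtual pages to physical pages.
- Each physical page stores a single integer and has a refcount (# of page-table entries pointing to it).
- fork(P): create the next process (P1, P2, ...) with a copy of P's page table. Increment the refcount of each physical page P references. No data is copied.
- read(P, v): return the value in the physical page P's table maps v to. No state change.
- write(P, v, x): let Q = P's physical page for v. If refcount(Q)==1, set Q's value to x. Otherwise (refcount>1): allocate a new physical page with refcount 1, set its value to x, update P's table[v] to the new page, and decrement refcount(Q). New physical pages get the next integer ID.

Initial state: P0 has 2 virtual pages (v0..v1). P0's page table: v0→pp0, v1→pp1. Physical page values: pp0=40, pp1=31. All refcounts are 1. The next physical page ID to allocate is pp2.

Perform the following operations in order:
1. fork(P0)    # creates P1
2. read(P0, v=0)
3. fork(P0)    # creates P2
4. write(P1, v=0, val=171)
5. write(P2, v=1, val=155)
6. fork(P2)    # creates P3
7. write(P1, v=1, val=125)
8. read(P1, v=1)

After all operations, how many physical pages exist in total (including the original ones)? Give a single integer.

Answer: 5

Derivation:
Op 1: fork(P0) -> P1. 2 ppages; refcounts: pp0:2 pp1:2
Op 2: read(P0, v0) -> 40. No state change.
Op 3: fork(P0) -> P2. 2 ppages; refcounts: pp0:3 pp1:3
Op 4: write(P1, v0, 171). refcount(pp0)=3>1 -> COPY to pp2. 3 ppages; refcounts: pp0:2 pp1:3 pp2:1
Op 5: write(P2, v1, 155). refcount(pp1)=3>1 -> COPY to pp3. 4 ppages; refcounts: pp0:2 pp1:2 pp2:1 pp3:1
Op 6: fork(P2) -> P3. 4 ppages; refcounts: pp0:3 pp1:2 pp2:1 pp3:2
Op 7: write(P1, v1, 125). refcount(pp1)=2>1 -> COPY to pp4. 5 ppages; refcounts: pp0:3 pp1:1 pp2:1 pp3:2 pp4:1
Op 8: read(P1, v1) -> 125. No state change.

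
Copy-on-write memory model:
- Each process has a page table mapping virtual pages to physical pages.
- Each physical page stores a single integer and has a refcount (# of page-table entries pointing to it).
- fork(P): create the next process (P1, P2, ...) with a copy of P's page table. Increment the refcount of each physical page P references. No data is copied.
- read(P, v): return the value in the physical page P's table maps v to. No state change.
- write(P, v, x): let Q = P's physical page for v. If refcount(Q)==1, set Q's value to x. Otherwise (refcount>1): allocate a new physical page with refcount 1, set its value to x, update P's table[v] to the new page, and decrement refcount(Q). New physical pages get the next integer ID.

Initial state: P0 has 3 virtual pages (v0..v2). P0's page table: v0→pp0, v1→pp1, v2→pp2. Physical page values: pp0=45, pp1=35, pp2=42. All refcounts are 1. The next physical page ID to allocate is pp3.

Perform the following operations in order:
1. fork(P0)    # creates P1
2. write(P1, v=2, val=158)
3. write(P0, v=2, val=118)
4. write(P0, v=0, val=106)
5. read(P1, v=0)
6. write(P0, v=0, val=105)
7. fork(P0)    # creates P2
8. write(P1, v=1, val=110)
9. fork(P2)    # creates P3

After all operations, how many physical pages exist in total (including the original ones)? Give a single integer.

Op 1: fork(P0) -> P1. 3 ppages; refcounts: pp0:2 pp1:2 pp2:2
Op 2: write(P1, v2, 158). refcount(pp2)=2>1 -> COPY to pp3. 4 ppages; refcounts: pp0:2 pp1:2 pp2:1 pp3:1
Op 3: write(P0, v2, 118). refcount(pp2)=1 -> write in place. 4 ppages; refcounts: pp0:2 pp1:2 pp2:1 pp3:1
Op 4: write(P0, v0, 106). refcount(pp0)=2>1 -> COPY to pp4. 5 ppages; refcounts: pp0:1 pp1:2 pp2:1 pp3:1 pp4:1
Op 5: read(P1, v0) -> 45. No state change.
Op 6: write(P0, v0, 105). refcount(pp4)=1 -> write in place. 5 ppages; refcounts: pp0:1 pp1:2 pp2:1 pp3:1 pp4:1
Op 7: fork(P0) -> P2. 5 ppages; refcounts: pp0:1 pp1:3 pp2:2 pp3:1 pp4:2
Op 8: write(P1, v1, 110). refcount(pp1)=3>1 -> COPY to pp5. 6 ppages; refcounts: pp0:1 pp1:2 pp2:2 pp3:1 pp4:2 pp5:1
Op 9: fork(P2) -> P3. 6 ppages; refcounts: pp0:1 pp1:3 pp2:3 pp3:1 pp4:3 pp5:1

Answer: 6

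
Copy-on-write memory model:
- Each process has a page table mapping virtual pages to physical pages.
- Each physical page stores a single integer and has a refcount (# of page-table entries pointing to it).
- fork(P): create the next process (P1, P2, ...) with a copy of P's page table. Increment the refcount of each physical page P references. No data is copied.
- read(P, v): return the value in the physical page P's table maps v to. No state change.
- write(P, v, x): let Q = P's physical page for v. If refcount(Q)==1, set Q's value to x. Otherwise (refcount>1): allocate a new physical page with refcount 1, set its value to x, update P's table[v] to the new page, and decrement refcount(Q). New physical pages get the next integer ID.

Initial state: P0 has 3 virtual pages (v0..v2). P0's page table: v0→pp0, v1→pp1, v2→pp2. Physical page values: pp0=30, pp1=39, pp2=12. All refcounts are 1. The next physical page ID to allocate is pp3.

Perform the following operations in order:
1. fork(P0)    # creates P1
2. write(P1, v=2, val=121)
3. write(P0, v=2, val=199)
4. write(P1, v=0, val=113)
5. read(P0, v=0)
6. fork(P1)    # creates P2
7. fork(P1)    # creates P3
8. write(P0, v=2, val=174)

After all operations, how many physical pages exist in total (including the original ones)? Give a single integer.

Op 1: fork(P0) -> P1. 3 ppages; refcounts: pp0:2 pp1:2 pp2:2
Op 2: write(P1, v2, 121). refcount(pp2)=2>1 -> COPY to pp3. 4 ppages; refcounts: pp0:2 pp1:2 pp2:1 pp3:1
Op 3: write(P0, v2, 199). refcount(pp2)=1 -> write in place. 4 ppages; refcounts: pp0:2 pp1:2 pp2:1 pp3:1
Op 4: write(P1, v0, 113). refcount(pp0)=2>1 -> COPY to pp4. 5 ppages; refcounts: pp0:1 pp1:2 pp2:1 pp3:1 pp4:1
Op 5: read(P0, v0) -> 30. No state change.
Op 6: fork(P1) -> P2. 5 ppages; refcounts: pp0:1 pp1:3 pp2:1 pp3:2 pp4:2
Op 7: fork(P1) -> P3. 5 ppages; refcounts: pp0:1 pp1:4 pp2:1 pp3:3 pp4:3
Op 8: write(P0, v2, 174). refcount(pp2)=1 -> write in place. 5 ppages; refcounts: pp0:1 pp1:4 pp2:1 pp3:3 pp4:3

Answer: 5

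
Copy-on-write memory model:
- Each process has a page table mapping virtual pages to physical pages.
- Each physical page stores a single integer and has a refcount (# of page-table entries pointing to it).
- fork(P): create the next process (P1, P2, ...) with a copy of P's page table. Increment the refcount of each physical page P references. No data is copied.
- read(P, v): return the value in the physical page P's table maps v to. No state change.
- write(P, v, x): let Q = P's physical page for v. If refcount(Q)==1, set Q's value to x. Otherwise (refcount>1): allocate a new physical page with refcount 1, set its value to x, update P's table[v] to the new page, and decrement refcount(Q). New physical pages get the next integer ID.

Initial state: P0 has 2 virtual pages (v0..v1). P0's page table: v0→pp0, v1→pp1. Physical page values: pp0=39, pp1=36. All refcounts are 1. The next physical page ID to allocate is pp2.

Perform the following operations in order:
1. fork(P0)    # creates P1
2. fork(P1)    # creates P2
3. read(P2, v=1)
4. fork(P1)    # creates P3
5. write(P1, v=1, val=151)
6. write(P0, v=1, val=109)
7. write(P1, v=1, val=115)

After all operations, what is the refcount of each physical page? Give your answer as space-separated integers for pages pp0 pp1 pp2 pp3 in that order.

Op 1: fork(P0) -> P1. 2 ppages; refcounts: pp0:2 pp1:2
Op 2: fork(P1) -> P2. 2 ppages; refcounts: pp0:3 pp1:3
Op 3: read(P2, v1) -> 36. No state change.
Op 4: fork(P1) -> P3. 2 ppages; refcounts: pp0:4 pp1:4
Op 5: write(P1, v1, 151). refcount(pp1)=4>1 -> COPY to pp2. 3 ppages; refcounts: pp0:4 pp1:3 pp2:1
Op 6: write(P0, v1, 109). refcount(pp1)=3>1 -> COPY to pp3. 4 ppages; refcounts: pp0:4 pp1:2 pp2:1 pp3:1
Op 7: write(P1, v1, 115). refcount(pp2)=1 -> write in place. 4 ppages; refcounts: pp0:4 pp1:2 pp2:1 pp3:1

Answer: 4 2 1 1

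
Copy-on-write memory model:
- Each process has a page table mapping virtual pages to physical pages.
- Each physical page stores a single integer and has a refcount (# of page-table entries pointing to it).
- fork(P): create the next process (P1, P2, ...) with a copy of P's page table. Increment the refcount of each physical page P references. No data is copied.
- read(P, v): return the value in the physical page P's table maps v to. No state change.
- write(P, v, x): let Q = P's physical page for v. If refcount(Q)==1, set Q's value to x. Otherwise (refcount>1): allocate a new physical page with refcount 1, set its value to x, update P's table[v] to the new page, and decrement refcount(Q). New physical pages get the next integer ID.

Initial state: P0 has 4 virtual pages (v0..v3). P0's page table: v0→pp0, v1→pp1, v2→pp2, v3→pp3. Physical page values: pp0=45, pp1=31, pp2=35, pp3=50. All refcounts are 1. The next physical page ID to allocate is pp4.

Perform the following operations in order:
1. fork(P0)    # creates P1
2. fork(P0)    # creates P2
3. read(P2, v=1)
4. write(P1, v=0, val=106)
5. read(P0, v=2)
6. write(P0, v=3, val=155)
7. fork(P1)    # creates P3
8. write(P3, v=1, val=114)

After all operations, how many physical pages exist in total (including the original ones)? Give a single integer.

Answer: 7

Derivation:
Op 1: fork(P0) -> P1. 4 ppages; refcounts: pp0:2 pp1:2 pp2:2 pp3:2
Op 2: fork(P0) -> P2. 4 ppages; refcounts: pp0:3 pp1:3 pp2:3 pp3:3
Op 3: read(P2, v1) -> 31. No state change.
Op 4: write(P1, v0, 106). refcount(pp0)=3>1 -> COPY to pp4. 5 ppages; refcounts: pp0:2 pp1:3 pp2:3 pp3:3 pp4:1
Op 5: read(P0, v2) -> 35. No state change.
Op 6: write(P0, v3, 155). refcount(pp3)=3>1 -> COPY to pp5. 6 ppages; refcounts: pp0:2 pp1:3 pp2:3 pp3:2 pp4:1 pp5:1
Op 7: fork(P1) -> P3. 6 ppages; refcounts: pp0:2 pp1:4 pp2:4 pp3:3 pp4:2 pp5:1
Op 8: write(P3, v1, 114). refcount(pp1)=4>1 -> COPY to pp6. 7 ppages; refcounts: pp0:2 pp1:3 pp2:4 pp3:3 pp4:2 pp5:1 pp6:1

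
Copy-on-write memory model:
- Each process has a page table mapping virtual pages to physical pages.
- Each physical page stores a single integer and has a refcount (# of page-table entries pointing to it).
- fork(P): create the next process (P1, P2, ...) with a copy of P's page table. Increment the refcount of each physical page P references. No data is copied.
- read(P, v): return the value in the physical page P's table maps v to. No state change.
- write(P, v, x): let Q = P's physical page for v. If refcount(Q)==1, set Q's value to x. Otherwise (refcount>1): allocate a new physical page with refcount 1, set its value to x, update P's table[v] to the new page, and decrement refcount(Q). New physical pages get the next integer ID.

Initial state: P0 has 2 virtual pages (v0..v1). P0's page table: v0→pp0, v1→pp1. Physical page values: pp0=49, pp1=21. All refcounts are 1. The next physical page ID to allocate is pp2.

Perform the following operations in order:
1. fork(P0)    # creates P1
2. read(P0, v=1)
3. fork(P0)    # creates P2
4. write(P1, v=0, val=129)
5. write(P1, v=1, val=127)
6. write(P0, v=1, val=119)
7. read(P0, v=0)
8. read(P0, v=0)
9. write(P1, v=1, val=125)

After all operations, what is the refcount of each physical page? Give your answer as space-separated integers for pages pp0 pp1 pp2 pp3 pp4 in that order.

Answer: 2 1 1 1 1

Derivation:
Op 1: fork(P0) -> P1. 2 ppages; refcounts: pp0:2 pp1:2
Op 2: read(P0, v1) -> 21. No state change.
Op 3: fork(P0) -> P2. 2 ppages; refcounts: pp0:3 pp1:3
Op 4: write(P1, v0, 129). refcount(pp0)=3>1 -> COPY to pp2. 3 ppages; refcounts: pp0:2 pp1:3 pp2:1
Op 5: write(P1, v1, 127). refcount(pp1)=3>1 -> COPY to pp3. 4 ppages; refcounts: pp0:2 pp1:2 pp2:1 pp3:1
Op 6: write(P0, v1, 119). refcount(pp1)=2>1 -> COPY to pp4. 5 ppages; refcounts: pp0:2 pp1:1 pp2:1 pp3:1 pp4:1
Op 7: read(P0, v0) -> 49. No state change.
Op 8: read(P0, v0) -> 49. No state change.
Op 9: write(P1, v1, 125). refcount(pp3)=1 -> write in place. 5 ppages; refcounts: pp0:2 pp1:1 pp2:1 pp3:1 pp4:1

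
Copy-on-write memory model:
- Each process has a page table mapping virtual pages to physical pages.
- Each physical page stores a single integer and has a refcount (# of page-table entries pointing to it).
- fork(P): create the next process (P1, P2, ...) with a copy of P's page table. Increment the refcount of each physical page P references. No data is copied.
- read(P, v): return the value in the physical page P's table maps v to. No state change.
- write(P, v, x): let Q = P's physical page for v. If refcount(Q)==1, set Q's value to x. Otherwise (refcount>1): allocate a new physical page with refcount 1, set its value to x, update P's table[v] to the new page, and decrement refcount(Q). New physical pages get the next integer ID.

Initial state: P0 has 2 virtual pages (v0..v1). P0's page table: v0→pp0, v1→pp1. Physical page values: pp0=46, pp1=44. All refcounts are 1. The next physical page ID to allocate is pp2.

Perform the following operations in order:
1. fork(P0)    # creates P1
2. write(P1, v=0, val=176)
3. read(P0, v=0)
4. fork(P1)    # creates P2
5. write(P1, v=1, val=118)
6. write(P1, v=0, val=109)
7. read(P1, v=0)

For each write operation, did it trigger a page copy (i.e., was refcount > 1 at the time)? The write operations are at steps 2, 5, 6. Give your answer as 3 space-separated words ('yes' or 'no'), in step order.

Op 1: fork(P0) -> P1. 2 ppages; refcounts: pp0:2 pp1:2
Op 2: write(P1, v0, 176). refcount(pp0)=2>1 -> COPY to pp2. 3 ppages; refcounts: pp0:1 pp1:2 pp2:1
Op 3: read(P0, v0) -> 46. No state change.
Op 4: fork(P1) -> P2. 3 ppages; refcounts: pp0:1 pp1:3 pp2:2
Op 5: write(P1, v1, 118). refcount(pp1)=3>1 -> COPY to pp3. 4 ppages; refcounts: pp0:1 pp1:2 pp2:2 pp3:1
Op 6: write(P1, v0, 109). refcount(pp2)=2>1 -> COPY to pp4. 5 ppages; refcounts: pp0:1 pp1:2 pp2:1 pp3:1 pp4:1
Op 7: read(P1, v0) -> 109. No state change.

yes yes yes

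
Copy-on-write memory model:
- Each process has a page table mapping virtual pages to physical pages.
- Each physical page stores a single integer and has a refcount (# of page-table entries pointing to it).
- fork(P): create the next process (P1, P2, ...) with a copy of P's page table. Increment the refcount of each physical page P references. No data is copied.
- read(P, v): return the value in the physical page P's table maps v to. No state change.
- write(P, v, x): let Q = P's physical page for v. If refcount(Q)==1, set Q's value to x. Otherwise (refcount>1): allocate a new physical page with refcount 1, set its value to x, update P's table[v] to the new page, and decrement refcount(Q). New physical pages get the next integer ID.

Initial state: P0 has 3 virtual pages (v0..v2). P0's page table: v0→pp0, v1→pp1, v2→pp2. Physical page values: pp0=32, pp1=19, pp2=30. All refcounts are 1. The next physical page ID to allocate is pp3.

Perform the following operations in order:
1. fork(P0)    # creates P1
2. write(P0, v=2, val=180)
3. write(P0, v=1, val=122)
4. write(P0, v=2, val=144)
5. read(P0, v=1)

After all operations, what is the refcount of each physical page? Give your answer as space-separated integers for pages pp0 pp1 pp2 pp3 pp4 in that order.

Op 1: fork(P0) -> P1. 3 ppages; refcounts: pp0:2 pp1:2 pp2:2
Op 2: write(P0, v2, 180). refcount(pp2)=2>1 -> COPY to pp3. 4 ppages; refcounts: pp0:2 pp1:2 pp2:1 pp3:1
Op 3: write(P0, v1, 122). refcount(pp1)=2>1 -> COPY to pp4. 5 ppages; refcounts: pp0:2 pp1:1 pp2:1 pp3:1 pp4:1
Op 4: write(P0, v2, 144). refcount(pp3)=1 -> write in place. 5 ppages; refcounts: pp0:2 pp1:1 pp2:1 pp3:1 pp4:1
Op 5: read(P0, v1) -> 122. No state change.

Answer: 2 1 1 1 1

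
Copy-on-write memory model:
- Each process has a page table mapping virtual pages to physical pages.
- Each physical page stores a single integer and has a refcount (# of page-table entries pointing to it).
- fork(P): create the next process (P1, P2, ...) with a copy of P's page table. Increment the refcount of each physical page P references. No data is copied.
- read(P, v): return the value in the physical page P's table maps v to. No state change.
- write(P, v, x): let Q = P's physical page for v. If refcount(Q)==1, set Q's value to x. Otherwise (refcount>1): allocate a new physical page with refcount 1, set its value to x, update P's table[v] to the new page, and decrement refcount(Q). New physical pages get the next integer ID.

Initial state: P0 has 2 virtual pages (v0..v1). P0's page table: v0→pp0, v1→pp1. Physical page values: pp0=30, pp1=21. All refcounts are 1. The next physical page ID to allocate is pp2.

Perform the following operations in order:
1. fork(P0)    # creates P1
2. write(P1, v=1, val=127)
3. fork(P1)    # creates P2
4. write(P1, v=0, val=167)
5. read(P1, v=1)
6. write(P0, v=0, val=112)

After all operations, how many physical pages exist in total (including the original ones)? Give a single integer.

Answer: 5

Derivation:
Op 1: fork(P0) -> P1. 2 ppages; refcounts: pp0:2 pp1:2
Op 2: write(P1, v1, 127). refcount(pp1)=2>1 -> COPY to pp2. 3 ppages; refcounts: pp0:2 pp1:1 pp2:1
Op 3: fork(P1) -> P2. 3 ppages; refcounts: pp0:3 pp1:1 pp2:2
Op 4: write(P1, v0, 167). refcount(pp0)=3>1 -> COPY to pp3. 4 ppages; refcounts: pp0:2 pp1:1 pp2:2 pp3:1
Op 5: read(P1, v1) -> 127. No state change.
Op 6: write(P0, v0, 112). refcount(pp0)=2>1 -> COPY to pp4. 5 ppages; refcounts: pp0:1 pp1:1 pp2:2 pp3:1 pp4:1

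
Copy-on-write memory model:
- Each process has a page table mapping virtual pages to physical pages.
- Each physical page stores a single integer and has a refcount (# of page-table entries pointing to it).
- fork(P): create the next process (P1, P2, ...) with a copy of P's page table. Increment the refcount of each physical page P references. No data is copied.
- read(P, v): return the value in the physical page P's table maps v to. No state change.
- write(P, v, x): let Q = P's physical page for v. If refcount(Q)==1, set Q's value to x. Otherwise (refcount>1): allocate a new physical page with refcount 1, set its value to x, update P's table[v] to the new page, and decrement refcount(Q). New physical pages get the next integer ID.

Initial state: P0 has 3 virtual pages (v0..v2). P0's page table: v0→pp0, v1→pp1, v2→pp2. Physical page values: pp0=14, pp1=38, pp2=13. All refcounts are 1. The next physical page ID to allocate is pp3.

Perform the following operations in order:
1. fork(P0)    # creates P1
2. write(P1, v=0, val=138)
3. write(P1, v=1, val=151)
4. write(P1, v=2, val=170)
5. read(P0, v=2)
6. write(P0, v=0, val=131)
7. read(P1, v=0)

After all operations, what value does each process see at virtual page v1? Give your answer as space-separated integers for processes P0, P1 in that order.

Answer: 38 151

Derivation:
Op 1: fork(P0) -> P1. 3 ppages; refcounts: pp0:2 pp1:2 pp2:2
Op 2: write(P1, v0, 138). refcount(pp0)=2>1 -> COPY to pp3. 4 ppages; refcounts: pp0:1 pp1:2 pp2:2 pp3:1
Op 3: write(P1, v1, 151). refcount(pp1)=2>1 -> COPY to pp4. 5 ppages; refcounts: pp0:1 pp1:1 pp2:2 pp3:1 pp4:1
Op 4: write(P1, v2, 170). refcount(pp2)=2>1 -> COPY to pp5. 6 ppages; refcounts: pp0:1 pp1:1 pp2:1 pp3:1 pp4:1 pp5:1
Op 5: read(P0, v2) -> 13. No state change.
Op 6: write(P0, v0, 131). refcount(pp0)=1 -> write in place. 6 ppages; refcounts: pp0:1 pp1:1 pp2:1 pp3:1 pp4:1 pp5:1
Op 7: read(P1, v0) -> 138. No state change.
P0: v1 -> pp1 = 38
P1: v1 -> pp4 = 151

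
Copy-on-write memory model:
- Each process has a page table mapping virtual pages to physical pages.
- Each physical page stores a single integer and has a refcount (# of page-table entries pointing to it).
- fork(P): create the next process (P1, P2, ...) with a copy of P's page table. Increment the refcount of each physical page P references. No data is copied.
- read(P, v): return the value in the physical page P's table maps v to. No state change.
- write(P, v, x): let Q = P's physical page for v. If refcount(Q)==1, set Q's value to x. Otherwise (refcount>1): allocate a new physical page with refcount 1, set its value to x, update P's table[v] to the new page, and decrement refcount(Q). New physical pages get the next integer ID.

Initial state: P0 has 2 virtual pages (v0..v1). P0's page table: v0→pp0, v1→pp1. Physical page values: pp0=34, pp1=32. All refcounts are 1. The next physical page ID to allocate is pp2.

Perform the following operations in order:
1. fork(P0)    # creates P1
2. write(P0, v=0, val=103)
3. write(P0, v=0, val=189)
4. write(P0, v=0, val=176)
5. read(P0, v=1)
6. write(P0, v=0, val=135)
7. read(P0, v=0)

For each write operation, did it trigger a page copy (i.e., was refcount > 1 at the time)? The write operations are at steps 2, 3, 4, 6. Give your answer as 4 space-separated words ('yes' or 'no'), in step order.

Op 1: fork(P0) -> P1. 2 ppages; refcounts: pp0:2 pp1:2
Op 2: write(P0, v0, 103). refcount(pp0)=2>1 -> COPY to pp2. 3 ppages; refcounts: pp0:1 pp1:2 pp2:1
Op 3: write(P0, v0, 189). refcount(pp2)=1 -> write in place. 3 ppages; refcounts: pp0:1 pp1:2 pp2:1
Op 4: write(P0, v0, 176). refcount(pp2)=1 -> write in place. 3 ppages; refcounts: pp0:1 pp1:2 pp2:1
Op 5: read(P0, v1) -> 32. No state change.
Op 6: write(P0, v0, 135). refcount(pp2)=1 -> write in place. 3 ppages; refcounts: pp0:1 pp1:2 pp2:1
Op 7: read(P0, v0) -> 135. No state change.

yes no no no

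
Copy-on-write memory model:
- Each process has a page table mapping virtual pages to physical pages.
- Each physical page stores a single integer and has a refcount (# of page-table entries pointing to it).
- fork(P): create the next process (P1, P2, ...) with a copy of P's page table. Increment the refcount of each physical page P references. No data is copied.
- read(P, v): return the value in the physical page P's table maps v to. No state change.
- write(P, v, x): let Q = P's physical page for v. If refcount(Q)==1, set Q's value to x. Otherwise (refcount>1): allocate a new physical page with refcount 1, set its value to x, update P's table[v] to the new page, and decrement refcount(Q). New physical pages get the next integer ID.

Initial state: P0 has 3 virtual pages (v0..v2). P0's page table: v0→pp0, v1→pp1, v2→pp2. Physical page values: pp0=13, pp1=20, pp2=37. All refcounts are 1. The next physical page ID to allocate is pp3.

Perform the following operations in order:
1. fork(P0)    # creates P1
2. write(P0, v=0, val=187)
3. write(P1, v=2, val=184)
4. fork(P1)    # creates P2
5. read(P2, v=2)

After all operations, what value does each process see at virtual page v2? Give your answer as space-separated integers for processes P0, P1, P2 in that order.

Answer: 37 184 184

Derivation:
Op 1: fork(P0) -> P1. 3 ppages; refcounts: pp0:2 pp1:2 pp2:2
Op 2: write(P0, v0, 187). refcount(pp0)=2>1 -> COPY to pp3. 4 ppages; refcounts: pp0:1 pp1:2 pp2:2 pp3:1
Op 3: write(P1, v2, 184). refcount(pp2)=2>1 -> COPY to pp4. 5 ppages; refcounts: pp0:1 pp1:2 pp2:1 pp3:1 pp4:1
Op 4: fork(P1) -> P2. 5 ppages; refcounts: pp0:2 pp1:3 pp2:1 pp3:1 pp4:2
Op 5: read(P2, v2) -> 184. No state change.
P0: v2 -> pp2 = 37
P1: v2 -> pp4 = 184
P2: v2 -> pp4 = 184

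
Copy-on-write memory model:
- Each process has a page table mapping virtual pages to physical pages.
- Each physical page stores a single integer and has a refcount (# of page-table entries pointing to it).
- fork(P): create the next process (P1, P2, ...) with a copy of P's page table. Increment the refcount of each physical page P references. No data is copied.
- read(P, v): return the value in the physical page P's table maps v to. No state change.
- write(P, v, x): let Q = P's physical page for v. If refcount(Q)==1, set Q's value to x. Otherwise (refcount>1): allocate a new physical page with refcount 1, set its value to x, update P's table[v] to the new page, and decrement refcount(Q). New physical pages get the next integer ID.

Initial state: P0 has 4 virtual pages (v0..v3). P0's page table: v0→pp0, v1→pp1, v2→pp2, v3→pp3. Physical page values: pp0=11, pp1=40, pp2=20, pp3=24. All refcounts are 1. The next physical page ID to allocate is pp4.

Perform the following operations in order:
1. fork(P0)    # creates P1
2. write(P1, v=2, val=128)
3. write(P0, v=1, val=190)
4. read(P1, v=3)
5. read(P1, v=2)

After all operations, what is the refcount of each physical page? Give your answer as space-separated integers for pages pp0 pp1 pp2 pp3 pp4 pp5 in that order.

Op 1: fork(P0) -> P1. 4 ppages; refcounts: pp0:2 pp1:2 pp2:2 pp3:2
Op 2: write(P1, v2, 128). refcount(pp2)=2>1 -> COPY to pp4. 5 ppages; refcounts: pp0:2 pp1:2 pp2:1 pp3:2 pp4:1
Op 3: write(P0, v1, 190). refcount(pp1)=2>1 -> COPY to pp5. 6 ppages; refcounts: pp0:2 pp1:1 pp2:1 pp3:2 pp4:1 pp5:1
Op 4: read(P1, v3) -> 24. No state change.
Op 5: read(P1, v2) -> 128. No state change.

Answer: 2 1 1 2 1 1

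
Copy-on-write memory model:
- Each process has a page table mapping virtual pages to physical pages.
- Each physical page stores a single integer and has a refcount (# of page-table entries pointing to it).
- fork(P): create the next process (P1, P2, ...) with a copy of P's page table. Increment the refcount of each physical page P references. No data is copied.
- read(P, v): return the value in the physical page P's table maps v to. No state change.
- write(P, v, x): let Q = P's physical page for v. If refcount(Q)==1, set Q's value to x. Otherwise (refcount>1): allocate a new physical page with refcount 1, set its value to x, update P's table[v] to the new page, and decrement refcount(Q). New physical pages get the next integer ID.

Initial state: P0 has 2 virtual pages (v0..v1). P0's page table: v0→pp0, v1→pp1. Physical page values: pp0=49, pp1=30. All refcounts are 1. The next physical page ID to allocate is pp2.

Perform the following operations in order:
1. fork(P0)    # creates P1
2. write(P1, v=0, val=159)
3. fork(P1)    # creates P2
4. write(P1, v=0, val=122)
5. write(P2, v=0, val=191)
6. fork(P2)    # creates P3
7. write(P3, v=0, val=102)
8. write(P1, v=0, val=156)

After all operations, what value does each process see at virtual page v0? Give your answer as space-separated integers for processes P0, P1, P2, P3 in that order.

Answer: 49 156 191 102

Derivation:
Op 1: fork(P0) -> P1. 2 ppages; refcounts: pp0:2 pp1:2
Op 2: write(P1, v0, 159). refcount(pp0)=2>1 -> COPY to pp2. 3 ppages; refcounts: pp0:1 pp1:2 pp2:1
Op 3: fork(P1) -> P2. 3 ppages; refcounts: pp0:1 pp1:3 pp2:2
Op 4: write(P1, v0, 122). refcount(pp2)=2>1 -> COPY to pp3. 4 ppages; refcounts: pp0:1 pp1:3 pp2:1 pp3:1
Op 5: write(P2, v0, 191). refcount(pp2)=1 -> write in place. 4 ppages; refcounts: pp0:1 pp1:3 pp2:1 pp3:1
Op 6: fork(P2) -> P3. 4 ppages; refcounts: pp0:1 pp1:4 pp2:2 pp3:1
Op 7: write(P3, v0, 102). refcount(pp2)=2>1 -> COPY to pp4. 5 ppages; refcounts: pp0:1 pp1:4 pp2:1 pp3:1 pp4:1
Op 8: write(P1, v0, 156). refcount(pp3)=1 -> write in place. 5 ppages; refcounts: pp0:1 pp1:4 pp2:1 pp3:1 pp4:1
P0: v0 -> pp0 = 49
P1: v0 -> pp3 = 156
P2: v0 -> pp2 = 191
P3: v0 -> pp4 = 102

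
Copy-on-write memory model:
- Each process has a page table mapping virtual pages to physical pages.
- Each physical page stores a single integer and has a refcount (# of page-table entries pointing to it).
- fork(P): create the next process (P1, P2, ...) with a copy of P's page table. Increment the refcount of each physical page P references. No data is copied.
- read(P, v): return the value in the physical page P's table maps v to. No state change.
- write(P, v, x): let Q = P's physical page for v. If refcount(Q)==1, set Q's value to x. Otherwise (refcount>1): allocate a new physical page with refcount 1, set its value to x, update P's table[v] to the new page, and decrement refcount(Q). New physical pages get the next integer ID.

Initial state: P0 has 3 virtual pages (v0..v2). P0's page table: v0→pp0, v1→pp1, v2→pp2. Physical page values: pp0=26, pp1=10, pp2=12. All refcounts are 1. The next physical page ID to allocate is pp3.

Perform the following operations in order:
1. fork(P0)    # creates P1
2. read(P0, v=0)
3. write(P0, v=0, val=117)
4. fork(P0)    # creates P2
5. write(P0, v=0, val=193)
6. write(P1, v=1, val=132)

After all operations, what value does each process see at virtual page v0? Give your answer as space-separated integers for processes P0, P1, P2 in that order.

Answer: 193 26 117

Derivation:
Op 1: fork(P0) -> P1. 3 ppages; refcounts: pp0:2 pp1:2 pp2:2
Op 2: read(P0, v0) -> 26. No state change.
Op 3: write(P0, v0, 117). refcount(pp0)=2>1 -> COPY to pp3. 4 ppages; refcounts: pp0:1 pp1:2 pp2:2 pp3:1
Op 4: fork(P0) -> P2. 4 ppages; refcounts: pp0:1 pp1:3 pp2:3 pp3:2
Op 5: write(P0, v0, 193). refcount(pp3)=2>1 -> COPY to pp4. 5 ppages; refcounts: pp0:1 pp1:3 pp2:3 pp3:1 pp4:1
Op 6: write(P1, v1, 132). refcount(pp1)=3>1 -> COPY to pp5. 6 ppages; refcounts: pp0:1 pp1:2 pp2:3 pp3:1 pp4:1 pp5:1
P0: v0 -> pp4 = 193
P1: v0 -> pp0 = 26
P2: v0 -> pp3 = 117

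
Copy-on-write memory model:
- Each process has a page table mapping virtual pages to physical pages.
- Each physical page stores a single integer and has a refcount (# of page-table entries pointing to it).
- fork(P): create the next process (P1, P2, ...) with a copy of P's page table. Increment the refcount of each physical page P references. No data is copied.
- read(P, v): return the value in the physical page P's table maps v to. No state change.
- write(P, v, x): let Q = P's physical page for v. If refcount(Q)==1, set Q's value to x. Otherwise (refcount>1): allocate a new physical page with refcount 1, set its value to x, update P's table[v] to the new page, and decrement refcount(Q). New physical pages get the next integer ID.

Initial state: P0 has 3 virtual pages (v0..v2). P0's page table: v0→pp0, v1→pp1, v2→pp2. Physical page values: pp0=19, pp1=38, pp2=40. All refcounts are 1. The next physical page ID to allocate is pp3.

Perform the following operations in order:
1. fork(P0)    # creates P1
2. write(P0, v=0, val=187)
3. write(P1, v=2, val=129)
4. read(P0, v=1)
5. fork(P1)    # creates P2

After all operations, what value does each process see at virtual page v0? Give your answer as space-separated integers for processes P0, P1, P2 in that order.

Answer: 187 19 19

Derivation:
Op 1: fork(P0) -> P1. 3 ppages; refcounts: pp0:2 pp1:2 pp2:2
Op 2: write(P0, v0, 187). refcount(pp0)=2>1 -> COPY to pp3. 4 ppages; refcounts: pp0:1 pp1:2 pp2:2 pp3:1
Op 3: write(P1, v2, 129). refcount(pp2)=2>1 -> COPY to pp4. 5 ppages; refcounts: pp0:1 pp1:2 pp2:1 pp3:1 pp4:1
Op 4: read(P0, v1) -> 38. No state change.
Op 5: fork(P1) -> P2. 5 ppages; refcounts: pp0:2 pp1:3 pp2:1 pp3:1 pp4:2
P0: v0 -> pp3 = 187
P1: v0 -> pp0 = 19
P2: v0 -> pp0 = 19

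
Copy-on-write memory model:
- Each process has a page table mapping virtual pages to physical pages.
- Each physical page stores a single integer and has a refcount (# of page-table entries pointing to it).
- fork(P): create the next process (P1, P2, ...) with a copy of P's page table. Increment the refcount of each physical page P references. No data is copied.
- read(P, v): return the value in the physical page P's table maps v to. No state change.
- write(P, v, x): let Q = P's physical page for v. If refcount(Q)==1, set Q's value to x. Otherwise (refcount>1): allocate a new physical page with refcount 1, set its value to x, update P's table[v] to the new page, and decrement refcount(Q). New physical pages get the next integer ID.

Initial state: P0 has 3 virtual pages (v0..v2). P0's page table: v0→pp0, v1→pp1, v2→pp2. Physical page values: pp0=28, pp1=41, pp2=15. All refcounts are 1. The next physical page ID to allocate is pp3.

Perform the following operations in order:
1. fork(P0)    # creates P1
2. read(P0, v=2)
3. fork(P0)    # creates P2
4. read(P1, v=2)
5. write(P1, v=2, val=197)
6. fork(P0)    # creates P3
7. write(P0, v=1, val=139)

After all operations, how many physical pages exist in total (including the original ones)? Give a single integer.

Op 1: fork(P0) -> P1. 3 ppages; refcounts: pp0:2 pp1:2 pp2:2
Op 2: read(P0, v2) -> 15. No state change.
Op 3: fork(P0) -> P2. 3 ppages; refcounts: pp0:3 pp1:3 pp2:3
Op 4: read(P1, v2) -> 15. No state change.
Op 5: write(P1, v2, 197). refcount(pp2)=3>1 -> COPY to pp3. 4 ppages; refcounts: pp0:3 pp1:3 pp2:2 pp3:1
Op 6: fork(P0) -> P3. 4 ppages; refcounts: pp0:4 pp1:4 pp2:3 pp3:1
Op 7: write(P0, v1, 139). refcount(pp1)=4>1 -> COPY to pp4. 5 ppages; refcounts: pp0:4 pp1:3 pp2:3 pp3:1 pp4:1

Answer: 5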